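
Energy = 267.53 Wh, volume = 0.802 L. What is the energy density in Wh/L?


ED = E / V = 267.53 / 0.802 = 333.6 Wh/L

333.6 Wh/L


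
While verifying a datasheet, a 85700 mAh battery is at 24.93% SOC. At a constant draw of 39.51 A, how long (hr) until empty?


Convert: C_total = 85700 mAh = 85.7 Ah
Step 1: remaining = SOC/100 * C_total = 24.93/100 * 85.7 = 21.365 Ah
Step 2: t = remaining / I = 21.365 / 39.51 = 0.5407 hr

0.5407 hr


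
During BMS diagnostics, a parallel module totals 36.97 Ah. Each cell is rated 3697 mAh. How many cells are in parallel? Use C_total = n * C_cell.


Convert: C_cell = 3697 mAh = 3.697 Ah
n = C_total / C_cell = 36.97 / 3.697 = 10

10


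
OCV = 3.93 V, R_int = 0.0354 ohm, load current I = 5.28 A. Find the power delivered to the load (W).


Step 1: V_terminal = OCV - I*R = 3.93 - 5.28 * 0.0354 = 3.7431 V
Step 2: P_out = V_terminal * I = 3.7431 * 5.28 = 19.76 W

19.76 W


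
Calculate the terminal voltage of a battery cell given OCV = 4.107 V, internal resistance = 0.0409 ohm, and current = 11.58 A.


V = OCV - I*R = 4.107 - 11.58 * 0.0409 = 3.633 V

3.633 V


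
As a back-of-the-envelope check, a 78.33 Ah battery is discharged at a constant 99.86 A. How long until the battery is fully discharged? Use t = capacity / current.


t = capacity / current = 78.33 / 99.86 = 0.7844 hr

0.7844 hr


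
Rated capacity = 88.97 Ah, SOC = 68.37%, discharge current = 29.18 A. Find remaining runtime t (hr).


Step 1: remaining = SOC/100 * C_total = 68.37/100 * 88.97 = 60.829 Ah
Step 2: t = remaining / I = 60.829 / 29.18 = 2.085 hr

2.085 hr


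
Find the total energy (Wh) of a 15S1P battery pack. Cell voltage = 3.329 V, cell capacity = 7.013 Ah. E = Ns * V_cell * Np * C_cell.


V_pack = 15 * 3.329 = 49.935 V
C_pack = 1 * 7.013 = 7.013 Ah
E = V_pack * C_pack = 49.935 * 7.013 = 350.2 Wh

350.2 Wh


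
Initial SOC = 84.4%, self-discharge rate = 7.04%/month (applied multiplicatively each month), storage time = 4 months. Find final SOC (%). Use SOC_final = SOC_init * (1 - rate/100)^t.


decay = (1 - 7.04/100)^4 = 0.74677
SOC_final = 84.4 * 0.74677 = 63.03%

63.03%


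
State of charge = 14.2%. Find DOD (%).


DOD = 100 - SOC = 100 - 14.2 = 85.8%

85.8%


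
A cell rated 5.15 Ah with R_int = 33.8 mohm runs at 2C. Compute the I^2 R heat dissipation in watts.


Convert: R = 33.8 mohm = 0.0338 ohm
Step 1: I = C_rate * capacity = 2 * 5.15 = 10.3 A
Step 2: Q = I^2 * R = 10.3^2 * 0.0338 = 106.09 * 0.0338 = 3.586 W

3.586 W


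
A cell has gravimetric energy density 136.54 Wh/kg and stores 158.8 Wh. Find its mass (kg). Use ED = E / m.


m = E / ED = 158.8 / 136.54 = 1.163 kg

1.163 kg


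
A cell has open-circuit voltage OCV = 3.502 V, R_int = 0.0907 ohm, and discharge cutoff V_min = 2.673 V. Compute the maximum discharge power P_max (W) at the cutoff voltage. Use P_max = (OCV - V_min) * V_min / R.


P_max = (OCV - V_min) * V_min / R = (3.502 - 2.673) * 2.673 / 0.0907 = 0.829 * 2.673 / 0.0907 = 24.43 W

24.43 W


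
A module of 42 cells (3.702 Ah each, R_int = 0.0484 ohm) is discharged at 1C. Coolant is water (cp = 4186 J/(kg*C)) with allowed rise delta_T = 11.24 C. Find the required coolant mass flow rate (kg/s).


Step 1: I = 1 * 3.702 = 3.702 A
Step 2: Q_cell = I^2 * R = 3.702^2 * 0.0484 = 0.66331 W
Step 3: Q_total = 42 * 0.66331 = 27.859 W
Step 4: m_dot = Q_total / (cp * dT) = 27.859 / (4186 * 11.24) = 5.921e-04 kg/s

5.921e-04 kg/s


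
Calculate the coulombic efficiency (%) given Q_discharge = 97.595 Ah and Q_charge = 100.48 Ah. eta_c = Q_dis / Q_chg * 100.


eta_c = Q_dis / Q_chg * 100 = 97.595 / 100.48 * 100 = 97.13%

97.13%


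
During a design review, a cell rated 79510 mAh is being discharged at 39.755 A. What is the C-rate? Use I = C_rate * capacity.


Convert: capacity = 79510 mAh = 79.51 Ah
C_rate = I / capacity = 39.755 / 79.51 = 0.5C

0.5C


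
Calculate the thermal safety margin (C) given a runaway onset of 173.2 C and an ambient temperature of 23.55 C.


Safety margin = 173.2 C - 23.55 C = 149.65 C

149.65 C


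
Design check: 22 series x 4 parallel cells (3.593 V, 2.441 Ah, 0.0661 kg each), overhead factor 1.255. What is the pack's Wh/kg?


Step 1: V_pack = 22 * 3.593 = 79.046 V
Step 2: C_pack = 4 * 2.441 = 9.764 Ah
Step 3: E_pack = V_pack * C_pack = 79.046 * 9.764 = 771.81 Wh
Step 4: m_pack = 22 * 4 * 0.0661 * 1.255 = 7.3001 kg
Step 5: ED = E_pack / m_pack = 771.81 / 7.3001 = 105.7 Wh/kg

105.7 Wh/kg


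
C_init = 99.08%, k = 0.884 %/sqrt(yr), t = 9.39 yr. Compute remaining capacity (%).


Step 1: sqrt(9.39 yr) = 3.0643
Step 2: drop = 0.884 * 3.0643 = 2.7088
Step 3: C_final = 99.08 - 2.7088 = 96.37%

96.37%


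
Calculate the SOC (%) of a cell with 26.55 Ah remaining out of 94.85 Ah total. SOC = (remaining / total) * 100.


SOC = (remaining / total) * 100 = (26.55 / 94.85) * 100 = 27.99%

27.99%


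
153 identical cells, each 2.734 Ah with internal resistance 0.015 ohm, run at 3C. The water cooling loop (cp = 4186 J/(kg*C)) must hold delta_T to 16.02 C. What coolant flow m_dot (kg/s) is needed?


Step 1: I = 3 * 2.734 = 8.202 A
Step 2: Q_cell = I^2 * R = 8.202^2 * 0.015 = 1.0091 W
Step 3: Q_total = 153 * 1.0091 = 154.39 W
Step 4: m_dot = Q_total / (cp * dT) = 154.39 / (4186 * 16.02) = 0.002302 kg/s

0.002302 kg/s


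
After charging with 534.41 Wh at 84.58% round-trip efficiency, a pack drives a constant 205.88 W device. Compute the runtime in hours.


Step 1: E_discharge = eta/100 * E_charge = 84.58/100 * 534.41 = 452 Wh
Step 2: t = E_discharge / P = 452 / 205.88 = 2.195 hr

2.195 hr


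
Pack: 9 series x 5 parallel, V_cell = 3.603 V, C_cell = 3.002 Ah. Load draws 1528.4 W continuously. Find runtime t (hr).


Step 1: E_pack = Ns * V_cell * Np * C_cell = 9 * 3.603 * 5 * 3.002 = 486.73 Wh
Step 2: t = E_pack / P = 486.73 / 1528.4 = 0.3185 hr

0.3185 hr


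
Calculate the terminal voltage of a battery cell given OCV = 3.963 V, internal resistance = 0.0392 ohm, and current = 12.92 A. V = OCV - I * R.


IR drop = 12.92 * 0.0392 = 0.50646 V
V = 3.963 - 0.50646 = 3.457 V

3.457 V


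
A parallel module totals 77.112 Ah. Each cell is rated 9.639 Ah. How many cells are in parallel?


n = C_total / C_cell = 77.112 / 9.639 = 8

8


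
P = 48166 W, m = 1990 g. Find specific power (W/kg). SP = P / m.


Convert: m = 1990 g = 1.99 kg
SP = P / m = 48166 / 1.99 = 24200 W/kg

24200 W/kg


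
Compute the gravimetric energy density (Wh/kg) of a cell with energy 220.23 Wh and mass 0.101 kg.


ED = E / m = 220.23 / 0.101 = 2180 Wh/kg

2180 Wh/kg


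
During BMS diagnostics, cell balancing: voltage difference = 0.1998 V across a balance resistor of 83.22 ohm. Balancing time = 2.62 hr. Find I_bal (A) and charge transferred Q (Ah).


I_bal = dV / R = 0.1998 / 83.22 = 0.0024009 A
Q = I_bal * t = 0.0024009 * 2.62 = 0.006290 Ah

I=0.0024009 A, Q=0.006290 Ah


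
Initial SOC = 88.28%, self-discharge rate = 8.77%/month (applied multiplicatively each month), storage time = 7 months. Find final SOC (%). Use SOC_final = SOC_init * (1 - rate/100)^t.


Monthly retention factor = 1 - 8.77/100 = 0.9123
Over 7 months: factor^7 = 0.52597
SOC_final = 88.28 * 0.52597 = 46.43%

46.43%


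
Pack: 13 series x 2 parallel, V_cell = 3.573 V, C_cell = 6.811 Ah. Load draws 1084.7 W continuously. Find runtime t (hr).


Step 1: E_pack = Ns * V_cell * Np * C_cell = 13 * 3.573 * 2 * 6.811 = 632.73 Wh
Step 2: t = E_pack / P = 632.73 / 1084.7 = 0.5833 hr

0.5833 hr


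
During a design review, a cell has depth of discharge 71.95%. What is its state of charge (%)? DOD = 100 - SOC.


SOC = 100 - DOD = 100 - 71.95 = 28.05%

28.05%


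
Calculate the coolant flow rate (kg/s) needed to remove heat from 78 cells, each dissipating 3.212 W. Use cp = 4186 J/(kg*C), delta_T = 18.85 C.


Q_total = 78 * 3.212 = 250.54 W
m_dot = Q_total / (cp * dT) = 250.54 / (4186 * 18.85) = 0.003175 kg/s

0.003175 kg/s


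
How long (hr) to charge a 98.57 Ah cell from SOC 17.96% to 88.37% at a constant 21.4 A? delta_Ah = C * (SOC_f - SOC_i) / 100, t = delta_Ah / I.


Step 1: dSOC = 88.37% - 17.96% = 70.41%
Step 2: delta_Ah = 98.57 * 70.41 / 100 = 69.403 Ah
Step 3: t = 69.403 / 21.4 = 3.243 hr

3.243 hr


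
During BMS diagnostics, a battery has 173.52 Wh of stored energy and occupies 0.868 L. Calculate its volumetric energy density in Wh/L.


Volumetric ED = 173.52 Wh / 0.868 L = 199.9 Wh/L

199.9 Wh/L


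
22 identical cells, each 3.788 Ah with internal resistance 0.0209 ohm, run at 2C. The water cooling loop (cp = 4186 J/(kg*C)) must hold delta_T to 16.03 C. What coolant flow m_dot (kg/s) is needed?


Step 1: I = 2 * 3.788 = 7.576 A
Step 2: Q_cell = I^2 * R = 7.576^2 * 0.0209 = 1.1996 W
Step 3: Q_total = 22 * 1.1996 = 26.391 W
Step 4: m_dot = Q_total / (cp * dT) = 26.391 / (4186 * 16.03) = 3.933e-04 kg/s

3.933e-04 kg/s


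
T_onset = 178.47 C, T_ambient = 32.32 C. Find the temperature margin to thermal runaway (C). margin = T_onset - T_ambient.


margin = T_onset - T_ambient = 178.47 - 32.32 = 146.15 C

146.15 C


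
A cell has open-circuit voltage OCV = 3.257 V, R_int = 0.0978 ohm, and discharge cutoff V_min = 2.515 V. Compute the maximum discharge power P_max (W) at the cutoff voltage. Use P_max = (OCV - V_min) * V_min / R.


dV = OCV - V_min = 0.742 V (so I_max = dV / R)
P_max = dV * V_min / R = 0.742 * 2.515 / 0.0978 = 19.08 W

19.08 W


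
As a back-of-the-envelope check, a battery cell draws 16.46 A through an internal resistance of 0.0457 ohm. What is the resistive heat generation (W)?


Q = I^2 * R = 16.46^2 * 0.0457 = 12.38 W

12.38 W


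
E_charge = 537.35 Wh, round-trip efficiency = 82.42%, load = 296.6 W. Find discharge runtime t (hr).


Step 1: E_discharge = eta/100 * E_charge = 82.42/100 * 537.35 = 442.88 Wh
Step 2: t = E_discharge / P = 442.88 / 296.6 = 1.493 hr

1.493 hr


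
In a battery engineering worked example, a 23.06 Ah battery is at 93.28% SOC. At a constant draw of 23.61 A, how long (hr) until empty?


Step 1: remaining = SOC/100 * C_total = 93.28/100 * 23.06 = 21.51 Ah
Step 2: t = remaining / I = 21.51 / 23.61 = 0.9111 hr

0.9111 hr


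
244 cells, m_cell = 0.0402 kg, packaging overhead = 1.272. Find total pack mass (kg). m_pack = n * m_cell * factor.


Cell mass sum = 244 * 0.0402 = 9.8088 kg
With overhead 1.272: m_pack = 9.8088 * 1.272 = 12.48 kg

12.48 kg


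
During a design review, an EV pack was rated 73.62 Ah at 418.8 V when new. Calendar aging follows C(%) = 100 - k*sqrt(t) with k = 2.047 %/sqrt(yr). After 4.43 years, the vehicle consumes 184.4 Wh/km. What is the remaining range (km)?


Step 1: capacity retention = 100 - 2.047 * sqrt(4.43) = 100 - 2.047 * 2.1048 = 95.691%
Step 2: C_now = 73.62 * 95.691/100 = 70.448 Ah
Step 3: E_pack = V * C_now = 418.8 * 70.448 = 29504 Wh
Step 4: range = E_pack / consumption = 29504 / 184.4 = 160.0 km

160.0 km


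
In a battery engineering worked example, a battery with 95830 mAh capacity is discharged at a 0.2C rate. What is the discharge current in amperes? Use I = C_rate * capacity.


Convert: capacity = 95830 mAh = 95.83 Ah
I = C_rate * capacity = 0.2 * 95.83 = 19.166 A

19.166 A


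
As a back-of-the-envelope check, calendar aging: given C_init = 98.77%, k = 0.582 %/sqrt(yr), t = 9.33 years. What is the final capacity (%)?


sqrt(t) = sqrt(9.33) = 3.0545
C_final = 98.77 - 0.582 * 3.0545 = 96.99%

96.99%


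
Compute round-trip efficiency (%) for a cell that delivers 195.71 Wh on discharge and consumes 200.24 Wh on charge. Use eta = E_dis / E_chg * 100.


Round-trip efficiency = 195.71/200.24 * 100% = 97.74%

97.74%


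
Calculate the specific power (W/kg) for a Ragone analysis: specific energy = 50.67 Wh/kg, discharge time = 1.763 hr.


P_specific = E / t = 50.67 / 1.763 = 28.74 W/kg

28.74 W/kg


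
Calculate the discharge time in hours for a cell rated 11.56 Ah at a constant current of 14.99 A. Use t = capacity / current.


Runtime = 11.56 Ah / 14.99 A = 0.7712 hr

0.7712 hr


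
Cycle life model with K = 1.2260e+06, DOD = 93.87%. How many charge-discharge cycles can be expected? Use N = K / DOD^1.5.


Step 1: DOD^1.5 = 93.87^1.5 = 909.47
Step 2: N = 1.2260e+06 / 909.47 = 1348 cycles

1348 cycles


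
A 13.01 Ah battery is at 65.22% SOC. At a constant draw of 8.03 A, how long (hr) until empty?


Step 1: remaining = SOC/100 * C_total = 65.22/100 * 13.01 = 8.4851 Ah
Step 2: t = remaining / I = 8.4851 / 8.03 = 1.057 hr

1.057 hr


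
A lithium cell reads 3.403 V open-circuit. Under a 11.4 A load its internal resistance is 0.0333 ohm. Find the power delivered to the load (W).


Step 1: V_terminal = OCV - I*R = 3.403 - 11.4 * 0.0333 = 3.0234 V
Step 2: P_out = V_terminal * I = 3.0234 * 11.4 = 34.47 W

34.47 W


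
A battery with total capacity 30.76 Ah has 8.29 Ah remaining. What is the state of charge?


SOC% = 8.29 / 30.76 * 100 = 26.95%

26.95%


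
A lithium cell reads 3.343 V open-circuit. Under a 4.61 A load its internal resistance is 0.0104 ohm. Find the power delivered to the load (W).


Step 1: V_terminal = OCV - I*R = 3.343 - 4.61 * 0.0104 = 3.2951 V
Step 2: P_out = V_terminal * I = 3.2951 * 4.61 = 15.19 W

15.19 W


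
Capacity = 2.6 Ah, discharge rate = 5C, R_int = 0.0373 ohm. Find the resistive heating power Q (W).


Step 1: I = C_rate * capacity = 5 * 2.6 = 13 A
Step 2: Q = I^2 * R = 13^2 * 0.0373 = 169 * 0.0373 = 6.304 W

6.304 W


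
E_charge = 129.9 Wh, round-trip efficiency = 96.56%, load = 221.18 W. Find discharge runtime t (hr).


Step 1: E_discharge = eta/100 * E_charge = 96.56/100 * 129.9 = 125.43 Wh
Step 2: t = E_discharge / P = 125.43 / 221.18 = 0.5671 hr

0.5671 hr


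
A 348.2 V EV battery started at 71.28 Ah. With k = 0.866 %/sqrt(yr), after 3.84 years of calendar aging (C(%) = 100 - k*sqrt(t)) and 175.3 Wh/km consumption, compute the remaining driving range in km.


Step 1: capacity retention = 100 - 0.866 * sqrt(3.84) = 100 - 0.866 * 1.9596 = 98.303%
Step 2: C_now = 71.28 * 98.303/100 = 70.07 Ah
Step 3: E_pack = V * C_now = 348.2 * 70.07 = 24398 Wh
Step 4: range = E_pack / consumption = 24398 / 175.3 = 139.2 km

139.2 km


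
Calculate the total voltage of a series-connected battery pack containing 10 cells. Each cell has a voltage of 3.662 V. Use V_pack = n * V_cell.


With 10 cells in series at 3.662 V each, V_pack = 36.62 V

36.62 V


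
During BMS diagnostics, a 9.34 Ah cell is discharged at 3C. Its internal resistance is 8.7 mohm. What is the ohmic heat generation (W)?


Convert: R = 8.7 mohm = 0.0087 ohm
Step 1: I = C_rate * capacity = 3 * 9.34 = 28.02 A
Step 2: Q = I^2 * R = 28.02^2 * 0.0087 = 785.12 * 0.0087 = 6.831 W

6.831 W


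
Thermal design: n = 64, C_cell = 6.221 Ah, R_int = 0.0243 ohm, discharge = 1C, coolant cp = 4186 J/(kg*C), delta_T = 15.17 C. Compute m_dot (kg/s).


Step 1: I = 1 * 6.221 = 6.221 A
Step 2: Q_cell = I^2 * R = 6.221^2 * 0.0243 = 0.94043 W
Step 3: Q_total = 64 * 0.94043 = 60.188 W
Step 4: m_dot = Q_total / (cp * dT) = 60.188 / (4186 * 15.17) = 9.478e-04 kg/s

9.478e-04 kg/s


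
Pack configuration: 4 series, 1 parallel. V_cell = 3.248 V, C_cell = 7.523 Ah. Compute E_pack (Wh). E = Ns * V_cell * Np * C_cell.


E = Ns * Vcell * Np * Ccell = 4 * 3.248 * 1 * 7.523 = 97.74 Wh

97.74 Wh


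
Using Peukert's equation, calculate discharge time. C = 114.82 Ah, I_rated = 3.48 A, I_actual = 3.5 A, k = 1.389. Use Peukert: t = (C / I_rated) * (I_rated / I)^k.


Step 1: t_rated = C / I_rated = 114.82 / 3.48 = 32.994 hr
Step 2: ratio = 3.48 / 3.5 = 0.99429
Step 3: ratio^k = 0.99429^1.389 = 0.99208
Step 4: t = t_rated * ratio^k = 32.994 * 0.99208 = 32.73 hr

32.73 hr


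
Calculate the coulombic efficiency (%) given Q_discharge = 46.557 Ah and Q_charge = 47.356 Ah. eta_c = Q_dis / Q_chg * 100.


Coulombic efficiency = 46.557/47.356 * 100% = 98.31%

98.31%


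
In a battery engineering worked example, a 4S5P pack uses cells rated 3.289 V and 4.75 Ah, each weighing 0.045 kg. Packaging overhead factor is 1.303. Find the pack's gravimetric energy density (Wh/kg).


Step 1: V_pack = 4 * 3.289 = 13.156 V
Step 2: C_pack = 5 * 4.75 = 23.75 Ah
Step 3: E_pack = V_pack * C_pack = 13.156 * 23.75 = 312.46 Wh
Step 4: m_pack = 4 * 5 * 0.045 * 1.303 = 1.1727 kg
Step 5: ED = E_pack / m_pack = 312.46 / 1.1727 = 266.4 Wh/kg

266.4 Wh/kg


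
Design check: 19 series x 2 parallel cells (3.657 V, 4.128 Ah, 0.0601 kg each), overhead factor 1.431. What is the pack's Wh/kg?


Step 1: V_pack = 19 * 3.657 = 69.483 V
Step 2: C_pack = 2 * 4.128 = 8.256 Ah
Step 3: E_pack = V_pack * C_pack = 69.483 * 8.256 = 573.65 Wh
Step 4: m_pack = 19 * 2 * 0.0601 * 1.431 = 3.2681 kg
Step 5: ED = E_pack / m_pack = 573.65 / 3.2681 = 175.5 Wh/kg

175.5 Wh/kg


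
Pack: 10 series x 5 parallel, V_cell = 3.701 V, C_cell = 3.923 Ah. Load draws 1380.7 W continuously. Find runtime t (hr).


Step 1: E_pack = Ns * V_cell * Np * C_cell = 10 * 3.701 * 5 * 3.923 = 725.95 Wh
Step 2: t = E_pack / P = 725.95 / 1380.7 = 0.5258 hr

0.5258 hr


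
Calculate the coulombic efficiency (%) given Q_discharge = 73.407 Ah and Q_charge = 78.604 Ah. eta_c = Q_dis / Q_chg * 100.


eta_c = Q_dis / Q_chg * 100 = 73.407 / 78.604 * 100 = 93.39%

93.39%


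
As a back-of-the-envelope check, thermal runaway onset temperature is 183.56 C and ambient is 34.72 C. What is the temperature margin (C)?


margin = T_onset - T_ambient = 183.56 - 34.72 = 148.84 C

148.84 C


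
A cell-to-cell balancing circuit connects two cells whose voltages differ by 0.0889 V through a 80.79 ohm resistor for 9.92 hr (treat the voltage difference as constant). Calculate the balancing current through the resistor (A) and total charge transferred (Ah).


First, Ohm's law: I_bal = 0.0889 V / 80.79 ohm = 0.0011004 A
Then Q = I * t = 0.0011004 A * 9.92 hr = 0.01092 Ah

I=0.0011004 A, Q=0.01092 Ah


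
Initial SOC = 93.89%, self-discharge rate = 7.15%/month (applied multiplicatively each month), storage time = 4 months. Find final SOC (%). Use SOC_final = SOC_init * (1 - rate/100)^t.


Monthly retention factor = 1 - 7.15/100 = 0.9285
Over 4 months: factor^4 = 0.74324
SOC_final = 93.89 * 0.74324 = 69.78%

69.78%


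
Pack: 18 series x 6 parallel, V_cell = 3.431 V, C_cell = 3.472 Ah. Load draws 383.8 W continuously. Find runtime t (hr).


Step 1: E_pack = Ns * V_cell * Np * C_cell = 18 * 3.431 * 6 * 3.472 = 1286.5 Wh
Step 2: t = E_pack / P = 1286.5 / 383.8 = 3.352 hr

3.352 hr


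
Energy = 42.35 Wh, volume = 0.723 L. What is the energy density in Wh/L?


ED = E / V = 42.35 / 0.723 = 58.58 Wh/L

58.58 Wh/L


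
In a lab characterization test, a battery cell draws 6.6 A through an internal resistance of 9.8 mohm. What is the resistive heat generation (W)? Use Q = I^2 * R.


Convert: R = 9.8 mohm = 0.0098 ohm
Q = I^2 * R = 6.6^2 * 0.0098 = 0.4269 W

0.4269 W


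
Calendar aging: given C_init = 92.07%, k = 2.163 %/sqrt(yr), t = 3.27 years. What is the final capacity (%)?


sqrt(t) = sqrt(3.27) = 1.8083
C_final = 92.07 - 2.163 * 1.8083 = 88.16%

88.16%


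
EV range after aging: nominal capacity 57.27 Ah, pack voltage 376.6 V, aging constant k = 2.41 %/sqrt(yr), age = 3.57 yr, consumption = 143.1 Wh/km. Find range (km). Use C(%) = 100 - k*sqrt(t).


Step 1: capacity retention = 100 - 2.41 * sqrt(3.57) = 100 - 2.41 * 1.8894 = 95.447%
Step 2: C_now = 57.27 * 95.447/100 = 54.662 Ah
Step 3: E_pack = V * C_now = 376.6 * 54.662 = 20586 Wh
Step 4: range = E_pack / consumption = 20586 / 143.1 = 143.9 km

143.9 km


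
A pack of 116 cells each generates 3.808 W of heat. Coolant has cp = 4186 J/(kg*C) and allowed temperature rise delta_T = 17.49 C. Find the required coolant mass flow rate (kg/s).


Q_total = 116 * 3.808 = 441.73 W
m_dot = Q_total / (cp * dT) = 441.73 / (4186 * 17.49) = 0.006033 kg/s

0.006033 kg/s


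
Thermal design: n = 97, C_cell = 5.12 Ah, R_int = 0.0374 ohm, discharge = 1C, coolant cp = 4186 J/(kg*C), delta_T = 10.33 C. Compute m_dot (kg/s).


Step 1: I = 1 * 5.12 = 5.12 A
Step 2: Q_cell = I^2 * R = 5.12^2 * 0.0374 = 0.98042 W
Step 3: Q_total = 97 * 0.98042 = 95.101 W
Step 4: m_dot = Q_total / (cp * dT) = 95.101 / (4186 * 10.33) = 0.002199 kg/s

0.002199 kg/s


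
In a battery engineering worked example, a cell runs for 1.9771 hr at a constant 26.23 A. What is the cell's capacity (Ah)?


C = I * t = 26.23 * 1.9771 = 51.86 Ah

51.86 Ah


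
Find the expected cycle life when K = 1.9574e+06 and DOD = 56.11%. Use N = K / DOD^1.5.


Step 1: DOD^1.5 = 56.11^1.5 = 420.3
Step 2: N = 1.9574e+06 / 420.3 = 4657 cycles

4657 cycles


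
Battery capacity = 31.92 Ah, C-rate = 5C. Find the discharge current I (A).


I = C_rate * capacity = 5 * 31.92 = 159.6 A

159.6 A


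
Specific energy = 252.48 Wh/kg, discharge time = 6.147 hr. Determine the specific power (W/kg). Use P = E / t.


Specific power = 252.48 Wh/kg / 6.147 hr = 41.07 W/kg

41.07 W/kg


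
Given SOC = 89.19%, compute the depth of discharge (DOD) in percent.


Complement of SOC: DOD = 100% - 89.19% = 10.81%

10.81%


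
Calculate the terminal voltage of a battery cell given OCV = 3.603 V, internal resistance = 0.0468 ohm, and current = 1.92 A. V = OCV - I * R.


IR drop = 1.92 * 0.0468 = 0.089856 V
V = 3.603 - 0.089856 = 3.513 V

3.513 V


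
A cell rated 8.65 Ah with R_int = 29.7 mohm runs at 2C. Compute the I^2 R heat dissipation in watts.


Convert: R = 29.7 mohm = 0.0297 ohm
Step 1: I = C_rate * capacity = 2 * 8.65 = 17.3 A
Step 2: Q = I^2 * R = 17.3^2 * 0.0297 = 299.29 * 0.0297 = 8.889 W

8.889 W


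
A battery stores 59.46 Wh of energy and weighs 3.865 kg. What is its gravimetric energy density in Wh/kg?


ED = E / m = 59.46 / 3.865 = 15.38 Wh/kg

15.38 Wh/kg


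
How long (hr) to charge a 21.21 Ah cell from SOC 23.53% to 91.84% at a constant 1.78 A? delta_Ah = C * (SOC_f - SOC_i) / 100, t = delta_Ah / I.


Step 1: dSOC = 91.84% - 23.53% = 68.31%
Step 2: delta_Ah = 21.21 * 68.31 / 100 = 14.489 Ah
Step 3: t = 14.489 / 1.78 = 8.140 hr

8.140 hr


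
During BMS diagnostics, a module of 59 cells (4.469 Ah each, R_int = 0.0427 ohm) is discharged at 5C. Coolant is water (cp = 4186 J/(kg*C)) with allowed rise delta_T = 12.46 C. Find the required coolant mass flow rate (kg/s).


Step 1: I = 5 * 4.469 = 22.345 A
Step 2: Q_cell = I^2 * R = 22.345^2 * 0.0427 = 21.32 W
Step 3: Q_total = 59 * 21.32 = 1257.9 W
Step 4: m_dot = Q_total / (cp * dT) = 1257.9 / (4186 * 12.46) = 0.02412 kg/s

0.02412 kg/s


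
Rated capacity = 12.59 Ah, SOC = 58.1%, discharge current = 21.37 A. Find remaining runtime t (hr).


Step 1: remaining = SOC/100 * C_total = 58.1/100 * 12.59 = 7.3148 Ah
Step 2: t = remaining / I = 7.3148 / 21.37 = 0.3423 hr

0.3423 hr


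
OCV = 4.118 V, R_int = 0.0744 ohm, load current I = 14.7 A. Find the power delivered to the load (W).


Step 1: V_terminal = OCV - I*R = 4.118 - 14.7 * 0.0744 = 3.0243 V
Step 2: P_out = V_terminal * I = 3.0243 * 14.7 = 44.46 W

44.46 W


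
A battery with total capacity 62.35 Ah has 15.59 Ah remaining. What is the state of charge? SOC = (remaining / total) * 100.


SOC = (remaining / total) * 100 = (15.59 / 62.35) * 100 = 25.00%

25.00%


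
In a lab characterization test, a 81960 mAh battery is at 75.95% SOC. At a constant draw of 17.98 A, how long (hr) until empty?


Convert: C_total = 81960 mAh = 81.96 Ah
Step 1: remaining = SOC/100 * C_total = 75.95/100 * 81.96 = 62.249 Ah
Step 2: t = remaining / I = 62.249 / 17.98 = 3.462 hr

3.462 hr


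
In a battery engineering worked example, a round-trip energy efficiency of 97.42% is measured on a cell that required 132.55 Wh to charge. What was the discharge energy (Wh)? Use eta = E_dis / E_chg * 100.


E_dis = eta/100 * E_chg = 97.42/100 * 132.55 = 129.1 Wh

129.1 Wh


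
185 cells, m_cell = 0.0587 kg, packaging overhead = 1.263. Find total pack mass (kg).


Cell mass sum = 185 * 0.0587 = 10.86 kg
With overhead 1.263: m_pack = 10.86 * 1.263 = 13.72 kg

13.72 kg


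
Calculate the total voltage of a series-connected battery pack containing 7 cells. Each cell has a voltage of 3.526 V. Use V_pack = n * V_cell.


With 7 cells in series at 3.526 V each, V_pack = 24.682 V

24.682 V


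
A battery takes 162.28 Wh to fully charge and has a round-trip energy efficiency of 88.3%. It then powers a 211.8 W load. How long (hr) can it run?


Step 1: E_discharge = eta/100 * E_charge = 88.3/100 * 162.28 = 143.29 Wh
Step 2: t = E_discharge / P = 143.29 / 211.8 = 0.6765 hr

0.6765 hr


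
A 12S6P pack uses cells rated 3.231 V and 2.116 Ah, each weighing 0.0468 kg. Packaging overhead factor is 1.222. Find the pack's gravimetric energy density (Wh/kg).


Step 1: V_pack = 12 * 3.231 = 38.772 V
Step 2: C_pack = 6 * 2.116 = 12.696 Ah
Step 3: E_pack = V_pack * C_pack = 38.772 * 12.696 = 492.25 Wh
Step 4: m_pack = 12 * 6 * 0.0468 * 1.222 = 4.1177 kg
Step 5: ED = E_pack / m_pack = 492.25 / 4.1177 = 119.5 Wh/kg

119.5 Wh/kg


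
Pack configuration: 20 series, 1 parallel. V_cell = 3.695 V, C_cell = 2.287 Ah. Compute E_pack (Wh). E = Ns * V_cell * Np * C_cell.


V_pack = 20 * 3.695 = 73.9 V
C_pack = 1 * 2.287 = 2.287 Ah
E = V_pack * C_pack = 73.9 * 2.287 = 169.0 Wh

169.0 Wh


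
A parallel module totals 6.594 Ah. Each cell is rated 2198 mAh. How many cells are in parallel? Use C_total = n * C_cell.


Convert: C_cell = 2198 mAh = 2.198 Ah
n = C_total / C_cell = 6.594 / 2.198 = 3

3


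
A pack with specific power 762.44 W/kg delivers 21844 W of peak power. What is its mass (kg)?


m = P / SP = 21844 / 762.44 = 28.65 kg

28.65 kg


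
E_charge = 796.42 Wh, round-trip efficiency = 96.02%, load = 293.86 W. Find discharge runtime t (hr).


Step 1: E_discharge = eta/100 * E_charge = 96.02/100 * 796.42 = 764.72 Wh
Step 2: t = E_discharge / P = 764.72 / 293.86 = 2.602 hr

2.602 hr


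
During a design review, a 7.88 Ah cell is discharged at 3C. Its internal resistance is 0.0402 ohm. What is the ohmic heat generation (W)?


Step 1: I = C_rate * capacity = 3 * 7.88 = 23.64 A
Step 2: Q = I^2 * R = 23.64^2 * 0.0402 = 558.85 * 0.0402 = 22.47 W

22.47 W


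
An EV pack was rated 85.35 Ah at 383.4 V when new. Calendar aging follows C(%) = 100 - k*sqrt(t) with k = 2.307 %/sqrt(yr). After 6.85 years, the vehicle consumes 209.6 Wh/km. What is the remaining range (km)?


Step 1: capacity retention = 100 - 2.307 * sqrt(6.85) = 100 - 2.307 * 2.6173 = 93.962%
Step 2: C_now = 85.35 * 93.962/100 = 80.197 Ah
Step 3: E_pack = V * C_now = 383.4 * 80.197 = 30748 Wh
Step 4: range = E_pack / consumption = 30748 / 209.6 = 146.7 km

146.7 km


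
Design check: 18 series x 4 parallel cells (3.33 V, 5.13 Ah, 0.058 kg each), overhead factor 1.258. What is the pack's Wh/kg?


Step 1: V_pack = 18 * 3.33 = 59.94 V
Step 2: C_pack = 4 * 5.13 = 20.52 Ah
Step 3: E_pack = V_pack * C_pack = 59.94 * 20.52 = 1230 Wh
Step 4: m_pack = 18 * 4 * 0.058 * 1.258 = 5.2534 kg
Step 5: ED = E_pack / m_pack = 1230 / 5.2534 = 234.1 Wh/kg

234.1 Wh/kg


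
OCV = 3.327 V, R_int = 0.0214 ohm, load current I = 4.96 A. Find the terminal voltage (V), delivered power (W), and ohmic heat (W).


Step 1: V_terminal = OCV - I*R = 3.327 - 4.96 * 0.0214 = 3.2209 V
Step 2: P_out = V_terminal * I = 3.2209 * 4.96 = 15.98 W
Step 3: Q = I^2 * R = 4.96^2 * 0.0214 = 0.5265 W

V=3.2209 V, P=15.98 W, Q=0.5265 W


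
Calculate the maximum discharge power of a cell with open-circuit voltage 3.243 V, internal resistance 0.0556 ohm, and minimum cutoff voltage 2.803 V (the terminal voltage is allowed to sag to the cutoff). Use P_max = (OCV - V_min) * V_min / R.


P_max = (OCV - V_min) * V_min / R = (3.243 - 2.803) * 2.803 / 0.0556 = 0.44 * 2.803 / 0.0556 = 22.18 W

22.18 W


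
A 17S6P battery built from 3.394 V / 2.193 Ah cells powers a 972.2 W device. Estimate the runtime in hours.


Step 1: E_pack = Ns * V_cell * Np * C_cell = 17 * 3.394 * 6 * 2.193 = 759.19 Wh
Step 2: t = E_pack / P = 759.19 / 972.2 = 0.7809 hr

0.7809 hr


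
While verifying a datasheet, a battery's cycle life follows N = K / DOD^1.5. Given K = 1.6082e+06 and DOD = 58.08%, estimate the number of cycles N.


Step 1: DOD^1.5 = 58.08^1.5 = 442.63
Step 2: N = 1.6082e+06 / 442.63 = 3633 cycles

3633 cycles


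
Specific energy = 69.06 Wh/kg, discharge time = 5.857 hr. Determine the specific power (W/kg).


Specific power = 69.06 Wh/kg / 5.857 hr = 11.79 W/kg

11.79 W/kg


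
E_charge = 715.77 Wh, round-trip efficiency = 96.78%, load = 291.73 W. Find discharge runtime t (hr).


Step 1: E_discharge = eta/100 * E_charge = 96.78/100 * 715.77 = 692.72 Wh
Step 2: t = E_discharge / P = 692.72 / 291.73 = 2.375 hr

2.375 hr


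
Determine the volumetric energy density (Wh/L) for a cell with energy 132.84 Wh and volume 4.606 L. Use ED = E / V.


Volumetric ED = 132.84 Wh / 4.606 L = 28.84 Wh/L

28.84 Wh/L


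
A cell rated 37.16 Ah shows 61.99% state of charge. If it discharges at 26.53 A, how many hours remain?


Step 1: remaining = SOC/100 * C_total = 61.99/100 * 37.16 = 23.035 Ah
Step 2: t = remaining / I = 23.035 / 26.53 = 0.8683 hr

0.8683 hr


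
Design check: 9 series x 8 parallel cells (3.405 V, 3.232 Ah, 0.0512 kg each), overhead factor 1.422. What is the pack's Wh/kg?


Step 1: V_pack = 9 * 3.405 = 30.645 V
Step 2: C_pack = 8 * 3.232 = 25.856 Ah
Step 3: E_pack = V_pack * C_pack = 30.645 * 25.856 = 792.36 Wh
Step 4: m_pack = 9 * 8 * 0.0512 * 1.422 = 5.2421 kg
Step 5: ED = E_pack / m_pack = 792.36 / 5.2421 = 151.2 Wh/kg

151.2 Wh/kg


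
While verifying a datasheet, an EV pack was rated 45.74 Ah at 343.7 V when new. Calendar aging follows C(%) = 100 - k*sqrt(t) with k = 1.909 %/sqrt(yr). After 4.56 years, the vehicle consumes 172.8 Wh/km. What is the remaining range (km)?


Step 1: capacity retention = 100 - 1.909 * sqrt(4.56) = 100 - 1.909 * 2.1354 = 95.924%
Step 2: C_now = 45.74 * 95.924/100 = 43.876 Ah
Step 3: E_pack = V * C_now = 343.7 * 43.876 = 15080 Wh
Step 4: range = E_pack / consumption = 15080 / 172.8 = 87.27 km

87.27 km


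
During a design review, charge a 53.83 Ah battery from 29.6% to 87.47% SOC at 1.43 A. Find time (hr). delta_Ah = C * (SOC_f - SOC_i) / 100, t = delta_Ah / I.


Step 1: dSOC = 87.47% - 29.6% = 57.87%
Step 2: delta_Ah = 53.83 * 57.87 / 100 = 31.151 Ah
Step 3: t = 31.151 / 1.43 = 21.78 hr

21.78 hr


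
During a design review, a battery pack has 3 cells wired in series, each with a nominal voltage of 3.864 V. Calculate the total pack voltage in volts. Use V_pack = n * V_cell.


Series voltages add: 3 * 3.864 V = 11.592 V

11.592 V


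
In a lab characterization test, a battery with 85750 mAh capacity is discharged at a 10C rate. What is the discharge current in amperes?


Convert: capacity = 85750 mAh = 85.75 Ah
At 10C: I = 10 * 85.75 Ah = 857.5 A

857.5 A


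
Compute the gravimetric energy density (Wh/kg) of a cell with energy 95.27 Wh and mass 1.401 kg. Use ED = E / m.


ED = E / m = 95.27 / 1.401 = 68.00 Wh/kg

68.00 Wh/kg


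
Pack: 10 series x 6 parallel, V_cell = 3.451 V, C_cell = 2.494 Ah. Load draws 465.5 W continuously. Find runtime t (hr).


Step 1: E_pack = Ns * V_cell * Np * C_cell = 10 * 3.451 * 6 * 2.494 = 516.41 Wh
Step 2: t = E_pack / P = 516.41 / 465.5 = 1.109 hr

1.109 hr


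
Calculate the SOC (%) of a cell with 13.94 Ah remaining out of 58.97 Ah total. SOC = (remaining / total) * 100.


SOC% = 13.94 / 58.97 * 100 = 23.64%

23.64%


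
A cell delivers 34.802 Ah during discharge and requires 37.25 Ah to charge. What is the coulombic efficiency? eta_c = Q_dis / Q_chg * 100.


eta_c = Q_dis / Q_chg * 100 = 34.802 / 37.25 * 100 = 93.43%

93.43%


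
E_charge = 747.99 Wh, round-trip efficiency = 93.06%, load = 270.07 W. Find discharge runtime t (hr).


Step 1: E_discharge = eta/100 * E_charge = 93.06/100 * 747.99 = 696.08 Wh
Step 2: t = E_discharge / P = 696.08 / 270.07 = 2.577 hr

2.577 hr


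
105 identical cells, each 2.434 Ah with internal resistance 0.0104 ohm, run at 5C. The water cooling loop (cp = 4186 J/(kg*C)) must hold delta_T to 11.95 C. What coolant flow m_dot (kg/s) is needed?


Step 1: I = 5 * 2.434 = 12.17 A
Step 2: Q_cell = I^2 * R = 12.17^2 * 0.0104 = 1.5403 W
Step 3: Q_total = 105 * 1.5403 = 161.73 W
Step 4: m_dot = Q_total / (cp * dT) = 161.73 / (4186 * 11.95) = 0.003233 kg/s

0.003233 kg/s


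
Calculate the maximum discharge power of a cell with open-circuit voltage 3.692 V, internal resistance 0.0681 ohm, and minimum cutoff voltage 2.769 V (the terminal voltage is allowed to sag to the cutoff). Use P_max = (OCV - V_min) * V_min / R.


dV = OCV - V_min = 0.923 V (so I_max = dV / R)
P_max = dV * V_min / R = 0.923 * 2.769 / 0.0681 = 37.53 W

37.53 W


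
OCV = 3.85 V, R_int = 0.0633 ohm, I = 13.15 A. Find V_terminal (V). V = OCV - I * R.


V = OCV - I*R = 3.85 - 13.15 * 0.0633 = 3.018 V

3.018 V


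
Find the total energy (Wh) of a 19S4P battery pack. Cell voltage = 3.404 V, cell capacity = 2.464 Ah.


E = Ns * Vcell * Np * Ccell = 19 * 3.404 * 4 * 2.464 = 637.4 Wh

637.4 Wh


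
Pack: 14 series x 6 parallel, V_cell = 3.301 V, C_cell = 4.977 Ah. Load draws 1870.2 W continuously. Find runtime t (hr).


Step 1: E_pack = Ns * V_cell * Np * C_cell = 14 * 3.301 * 6 * 4.977 = 1380 Wh
Step 2: t = E_pack / P = 1380 / 1870.2 = 0.7379 hr

0.7379 hr


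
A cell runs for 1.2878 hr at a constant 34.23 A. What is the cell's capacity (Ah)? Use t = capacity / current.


C = I * t = 34.23 * 1.2878 = 44.08 Ah

44.08 Ah


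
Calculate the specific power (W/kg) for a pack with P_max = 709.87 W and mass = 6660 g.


Convert: m = 6660 g = 6.66 kg
Specific power = 709.87 W / 6.66 kg = 106.6 W/kg

106.6 W/kg


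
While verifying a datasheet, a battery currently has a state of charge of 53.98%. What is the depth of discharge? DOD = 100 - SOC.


Complement of SOC: DOD = 100% - 53.98% = 46.02%

46.02%


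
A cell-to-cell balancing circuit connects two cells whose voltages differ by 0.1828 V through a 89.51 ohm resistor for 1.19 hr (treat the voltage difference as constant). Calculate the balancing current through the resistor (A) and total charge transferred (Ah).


I_bal = dV / R = 0.1828 / 89.51 = 0.0020422 A
Q = I_bal * t = 0.0020422 * 1.19 = 0.002430 Ah

I=0.0020422 A, Q=0.002430 Ah


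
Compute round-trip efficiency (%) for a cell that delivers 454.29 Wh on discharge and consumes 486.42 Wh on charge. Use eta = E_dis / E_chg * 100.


Round-trip efficiency = 454.29/486.42 * 100% = 93.39%

93.39%


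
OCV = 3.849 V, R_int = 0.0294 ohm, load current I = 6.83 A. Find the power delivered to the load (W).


Step 1: V_terminal = OCV - I*R = 3.849 - 6.83 * 0.0294 = 3.6482 V
Step 2: P_out = V_terminal * I = 3.6482 * 6.83 = 24.92 W

24.92 W


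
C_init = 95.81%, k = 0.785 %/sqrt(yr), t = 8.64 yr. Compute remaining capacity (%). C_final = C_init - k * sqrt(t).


Step 1: sqrt(8.64 yr) = 2.9394
Step 2: drop = 0.785 * 2.9394 = 2.3074
Step 3: C_final = 95.81 - 2.3074 = 93.50%

93.50%


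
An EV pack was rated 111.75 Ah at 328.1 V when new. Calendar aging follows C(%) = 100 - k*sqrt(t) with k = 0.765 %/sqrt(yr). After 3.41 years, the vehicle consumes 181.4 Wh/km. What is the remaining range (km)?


Step 1: capacity retention = 100 - 0.765 * sqrt(3.41) = 100 - 0.765 * 1.8466 = 98.587%
Step 2: C_now = 111.75 * 98.587/100 = 110.17 Ah
Step 3: E_pack = V * C_now = 328.1 * 110.17 = 36147 Wh
Step 4: range = E_pack / consumption = 36147 / 181.4 = 199.3 km

199.3 km


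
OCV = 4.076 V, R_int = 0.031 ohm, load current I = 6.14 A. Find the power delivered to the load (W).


Step 1: V_terminal = OCV - I*R = 4.076 - 6.14 * 0.031 = 3.8857 V
Step 2: P_out = V_terminal * I = 3.8857 * 6.14 = 23.86 W

23.86 W


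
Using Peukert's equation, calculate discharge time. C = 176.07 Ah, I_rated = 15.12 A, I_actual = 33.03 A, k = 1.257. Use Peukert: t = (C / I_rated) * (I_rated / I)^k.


t_rated = C / I_rated = 176.07 / 15.12 = 11.645 hr
(I_rated/I)^k = (0.45777)^1.257 = 0.37448
t = t_rated * (I_rated/I)^k = 11.645 * 0.37448 = 4.361 hr

4.361 hr


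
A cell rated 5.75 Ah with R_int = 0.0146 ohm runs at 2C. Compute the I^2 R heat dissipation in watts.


Step 1: I = C_rate * capacity = 2 * 5.75 = 11.5 A
Step 2: Q = I^2 * R = 11.5^2 * 0.0146 = 132.25 * 0.0146 = 1.931 W

1.931 W


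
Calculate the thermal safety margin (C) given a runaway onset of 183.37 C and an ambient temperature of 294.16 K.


Convert: T_ambient = 294.16 K = 21.01 C
margin = 183.37 - 21.01 = 162.36 C

162.36 C


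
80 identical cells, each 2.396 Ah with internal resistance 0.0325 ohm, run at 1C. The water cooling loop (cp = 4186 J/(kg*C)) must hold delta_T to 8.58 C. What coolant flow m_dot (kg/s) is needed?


Step 1: I = 1 * 2.396 = 2.396 A
Step 2: Q_cell = I^2 * R = 2.396^2 * 0.0325 = 0.18658 W
Step 3: Q_total = 80 * 0.18658 = 14.926 W
Step 4: m_dot = Q_total / (cp * dT) = 14.926 / (4186 * 8.58) = 4.156e-04 kg/s

4.156e-04 kg/s


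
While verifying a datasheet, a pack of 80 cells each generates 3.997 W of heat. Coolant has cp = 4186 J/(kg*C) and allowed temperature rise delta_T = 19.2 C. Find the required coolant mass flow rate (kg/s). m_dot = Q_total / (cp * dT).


Step 1: Total heat Q = 80 * 3.997 W = 319.76 W
Step 2: denom = cp * dT = 4186 * 19.2 = 80371
Step 3: m_dot = 319.76 / 80371 = 0.003979 kg/s

0.003979 kg/s


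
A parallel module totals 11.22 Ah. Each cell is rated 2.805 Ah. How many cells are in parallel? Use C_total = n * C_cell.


n = C_total / C_cell = 11.22 / 2.805 = 4

4


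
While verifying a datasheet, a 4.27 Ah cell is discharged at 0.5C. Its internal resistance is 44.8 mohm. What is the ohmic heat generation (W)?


Convert: R = 44.8 mohm = 0.0448 ohm
Step 1: I = C_rate * capacity = 0.5 * 4.27 = 2.135 A
Step 2: Q = I^2 * R = 2.135^2 * 0.0448 = 4.5582 * 0.0448 = 0.2042 W

0.2042 W


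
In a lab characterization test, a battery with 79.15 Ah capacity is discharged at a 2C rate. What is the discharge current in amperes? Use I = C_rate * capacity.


I = C_rate * capacity = 2 * 79.15 = 158.3 A

158.3 A


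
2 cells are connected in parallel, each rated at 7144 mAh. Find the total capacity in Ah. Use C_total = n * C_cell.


Convert: C_cell = 7144 mAh = 7.144 Ah
C_total = 2 * 7.144 = 14.288 Ah

14.288 Ah


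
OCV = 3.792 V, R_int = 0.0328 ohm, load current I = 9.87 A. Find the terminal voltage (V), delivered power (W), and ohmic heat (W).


Step 1: V_terminal = OCV - I*R = 3.792 - 9.87 * 0.0328 = 3.4683 V
Step 2: P_out = V_terminal * I = 3.4683 * 9.87 = 34.23 W
Step 3: Q = I^2 * R = 9.87^2 * 0.0328 = 3.195 W

V=3.4683 V, P=34.23 W, Q=3.195 W


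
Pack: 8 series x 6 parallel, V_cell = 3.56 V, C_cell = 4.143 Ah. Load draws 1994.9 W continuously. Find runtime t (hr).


Step 1: E_pack = Ns * V_cell * Np * C_cell = 8 * 3.56 * 6 * 4.143 = 707.96 Wh
Step 2: t = E_pack / P = 707.96 / 1994.9 = 0.3549 hr

0.3549 hr


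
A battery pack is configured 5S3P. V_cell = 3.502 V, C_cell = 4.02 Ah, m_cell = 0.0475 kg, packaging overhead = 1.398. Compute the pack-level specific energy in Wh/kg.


Step 1: V_pack = 5 * 3.502 = 17.51 V
Step 2: C_pack = 3 * 4.02 = 12.06 Ah
Step 3: E_pack = V_pack * C_pack = 17.51 * 12.06 = 211.17 Wh
Step 4: m_pack = 5 * 3 * 0.0475 * 1.398 = 0.99608 kg
Step 5: ED = E_pack / m_pack = 211.17 / 0.99608 = 212.0 Wh/kg

212.0 Wh/kg


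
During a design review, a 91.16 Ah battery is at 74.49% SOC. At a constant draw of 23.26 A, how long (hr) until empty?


Step 1: remaining = SOC/100 * C_total = 74.49/100 * 91.16 = 67.905 Ah
Step 2: t = remaining / I = 67.905 / 23.26 = 2.919 hr

2.919 hr


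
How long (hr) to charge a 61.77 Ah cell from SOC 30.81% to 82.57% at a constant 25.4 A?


Step 1: dSOC = 82.57% - 30.81% = 51.76%
Step 2: delta_Ah = 61.77 * 51.76 / 100 = 31.972 Ah
Step 3: t = 31.972 / 25.4 = 1.259 hr

1.259 hr
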